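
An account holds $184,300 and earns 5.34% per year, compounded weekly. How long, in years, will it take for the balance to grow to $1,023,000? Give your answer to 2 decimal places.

(1 + 0.00102692)^(52t) = 1,023,000/184,300 = 5.5507.
52t·ln(1 + 0.00102692) = ln(5.5507); 52t = 1.7139/0.0010264 ≈ 1669.8522.
t ≈ 32.1125 years.

32.11 years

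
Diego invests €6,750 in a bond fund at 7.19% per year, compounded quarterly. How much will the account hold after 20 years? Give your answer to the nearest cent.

€28,071.96

Growth factor = (1 + 0.017975)^80 ≈ 4.1588092262.
A ≈ 6,750 × 4.1588092262 ≈ 28,071.9623.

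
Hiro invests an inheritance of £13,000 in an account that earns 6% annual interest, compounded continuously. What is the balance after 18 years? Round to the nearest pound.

A = P·e^(rt) = 13,000·e^(0.06·18) = 13,000·e^1.08.
e^1.08 ≈ 2.9446795511, so A ≈ 38,280.8342.

£38,281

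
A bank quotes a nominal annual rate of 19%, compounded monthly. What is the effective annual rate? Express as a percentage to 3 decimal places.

One year is 12 periods at 0.0158333 each: (1 + 0.0158333)^12 ≈ 1.207451.
EAR = 1.207451 − 1 ≈ 20.74510%.

20.745%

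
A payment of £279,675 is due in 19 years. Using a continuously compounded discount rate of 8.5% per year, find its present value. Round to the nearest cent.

£55,624.75

P = A·e^(−rt) = 279,675·e^(−1.615).
e^(−1.615) ≈ 0.198890670441, so P ≈ 55,624.7483.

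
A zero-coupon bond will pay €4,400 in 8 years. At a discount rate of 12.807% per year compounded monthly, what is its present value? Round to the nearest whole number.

Growth factor = (1 + 0.0106725)^96 ≈ 2.770786688.
P = 4,400/2.770786688 ≈ 1,587.9967.

€1,588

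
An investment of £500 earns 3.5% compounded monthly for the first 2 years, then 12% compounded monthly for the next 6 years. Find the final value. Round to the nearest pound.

Phase 1: 500·(1 + 0.035/12)^24 ≈ 536.1995.
Phase 2: 536.1995·(1 + 0.01)^72 ≈ 1,097.6535.

£1,098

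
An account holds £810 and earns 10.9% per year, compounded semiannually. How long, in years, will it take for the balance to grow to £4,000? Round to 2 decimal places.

(1 + 0.0545)^(2t) = 4,000/810 = 4.9383.
2t·ln(1 + 0.0545) = ln(4.9383); 2t = 1.597/0.0530667 ≈ 30.0945.
t ≈ 15.0472 years.

15.05 years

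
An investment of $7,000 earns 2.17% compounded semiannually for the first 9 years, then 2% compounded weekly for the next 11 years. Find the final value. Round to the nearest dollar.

$10,592

Phase 1: 7,000·(1 + 0.01085)^18 ≈ 8,500.7828.
Phase 2: 8,500.7828·(1 + 0.02/52)^572 ≈ 10,592.1796.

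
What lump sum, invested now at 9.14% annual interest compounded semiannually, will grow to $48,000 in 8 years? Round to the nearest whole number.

Growth factor = (1 + 0.0457)^16 ≈ 2.0441545519.
P = 48,000/2.0441545519 ≈ 23,481.5904.

$23,482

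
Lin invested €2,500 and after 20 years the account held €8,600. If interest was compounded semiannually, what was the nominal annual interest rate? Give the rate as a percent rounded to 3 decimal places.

6.274%

The 40-period growth factor is 8,600/2,500 = 3.44.
r/2 = 3.44^(1/40) − 1 ≈ 0.0313687, so r ≈ 2·0.0313687 = 6.27375%.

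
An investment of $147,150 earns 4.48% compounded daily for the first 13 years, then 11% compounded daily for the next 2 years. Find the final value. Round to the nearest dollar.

After 13 years at 4.48%: 147,150 × 1.79026608764 ≈ 263,437.6548.
Then 2 years at 11%: 263,437.6548 × 1.24603543127 ≈ 328,252.6518.

$328,253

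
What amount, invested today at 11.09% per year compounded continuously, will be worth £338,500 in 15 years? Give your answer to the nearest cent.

P = A·e^(−rt) = 338,500·e^(−1.6635).
e^(−1.6635) ≈ 0.189474656915, so P ≈ 64,137.1714.

£64,137.17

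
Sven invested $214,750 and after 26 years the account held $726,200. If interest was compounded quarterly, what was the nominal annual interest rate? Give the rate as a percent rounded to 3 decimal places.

4.714%

(1 + r/4)^104 = 726,200/214,750 = 3.38161.
1 + r/4 = 3.38161^(1/104) ≈ 1.011784, so r/4 ≈ 0.0117838.
r ≈ 4·0.0117838 = 4.71352%.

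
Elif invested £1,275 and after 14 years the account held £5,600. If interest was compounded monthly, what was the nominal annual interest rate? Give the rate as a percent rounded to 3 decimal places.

10.617%

The 168-period growth factor is 5,600/1,275 = 4.39216.
r/12 = 4.39216^(1/168) − 1 ≈ 0.00884736, so r ≈ 12·0.00884736 = 10.61684%.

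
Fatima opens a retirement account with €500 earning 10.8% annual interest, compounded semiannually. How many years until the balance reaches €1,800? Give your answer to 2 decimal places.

(1 + 0.054)^(2t) = 1,800/500 = 3.6.
2t·ln(1 + 0.054) = ln(3.6); 2t = 1.2809/0.0525925 ≈ 24.3559.
t ≈ 12.1779 years.

12.18 years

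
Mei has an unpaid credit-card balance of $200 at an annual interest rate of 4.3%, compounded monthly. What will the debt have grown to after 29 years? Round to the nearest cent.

$694.43

Periodic rate = 4.3%/12 = 0.00358333; periods = 12·29 = 348.
A = 200·(1 + 0.043/12)^348 ≈ 200·3.47213999 ≈ 694.4280.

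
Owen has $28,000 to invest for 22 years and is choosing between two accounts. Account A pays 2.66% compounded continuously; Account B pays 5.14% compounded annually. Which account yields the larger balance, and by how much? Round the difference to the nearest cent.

Account A growth factor: e^(0.0266·22) = e^0.5852 ≈ 1.7953500197; balance ≈ 50,269.8006.
Account B growth factor: (1 + 0.0514)^22 ≈ 3.012280421; balance ≈ 84,343.8518.
Account B is larger by 34,074.0512.

Account B, by $34,074.05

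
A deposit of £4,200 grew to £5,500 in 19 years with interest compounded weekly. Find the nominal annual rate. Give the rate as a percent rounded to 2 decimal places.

1.42%

(1 + r/52)^988 = 5,500/4,200 = 1.30952.
1 + r/52 = 1.30952^(1/988) ≈ 1.000273, so r/52 ≈ 0.000272976.
r ≈ 52·0.000272976 = 1.41948%.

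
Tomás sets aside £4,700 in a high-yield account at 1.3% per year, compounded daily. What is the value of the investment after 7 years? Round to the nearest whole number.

Growth factor = (1 + 0.013/365)^2555 ≈ 1.09526723.
A ≈ 4,700 × 1.09526723 ≈ 5,147.7560.

£5,148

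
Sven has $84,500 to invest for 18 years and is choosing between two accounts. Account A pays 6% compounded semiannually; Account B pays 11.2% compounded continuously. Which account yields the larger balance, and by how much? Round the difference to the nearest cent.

A: (1 + 0.03)^36 ≈ 2.898278328, so 84,500 × 2.898278328 ≈ 244,904.5187.
B: e^(0.112·18) = e^2.016 ≈ 7.5082318602, so 84,500 × 7.5082318602 ≈ 634,445.5922.
Difference ≈ 389,541.0735 in favor of B.

Account B, by $389,541.07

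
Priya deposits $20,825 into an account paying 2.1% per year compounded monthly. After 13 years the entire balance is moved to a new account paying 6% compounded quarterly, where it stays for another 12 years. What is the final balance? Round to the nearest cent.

After 13 years at 2.1%: 20,825 × 1.31358679 ≈ 27,355.4449.
Then 12 years at 6%: 27,355.4449 × 2.0434782893 ≈ 55,900.2578.

$55,900.26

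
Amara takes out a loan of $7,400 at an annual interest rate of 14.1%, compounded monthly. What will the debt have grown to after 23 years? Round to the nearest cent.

Growth factor = (1 + 0.01175)^276 ≈ 25.1308284498.
A ≈ 7,400 × 25.1308284498 ≈ 185,968.1305.

$185,968.13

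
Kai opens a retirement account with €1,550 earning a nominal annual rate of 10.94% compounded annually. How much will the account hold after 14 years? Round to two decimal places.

Growth factor = (1 + 0.1094)^14 ≈ 4.277935789.
A ≈ 1,550 × 4.277935789 ≈ 6,630.8005.

€6,630.80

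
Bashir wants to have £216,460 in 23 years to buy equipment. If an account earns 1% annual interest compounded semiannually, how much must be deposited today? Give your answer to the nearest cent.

£172,083.33

Growth factor = (1 + 0.005)^46 ≈ 1.25787892487.
P = 216,460/1.25787892487 ≈ 172,083.3347.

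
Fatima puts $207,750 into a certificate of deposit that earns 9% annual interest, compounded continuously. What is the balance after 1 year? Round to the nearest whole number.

A = P·e^(rt) = 207,750·e^(0.09·1) = 207,750·e^0.09.
e^0.09 ≈ 1.09417428371, so A ≈ 227,314.7074.

$227,315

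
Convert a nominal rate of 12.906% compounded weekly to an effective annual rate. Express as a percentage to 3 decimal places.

EAR = (1 + 12.906%/52)^52 − 1 = (1 + 0.00248192)^52 − 1.
(1 + 0.00248192)^52 ≈ 1.137576, so EAR ≈ 13.75765%.

13.758%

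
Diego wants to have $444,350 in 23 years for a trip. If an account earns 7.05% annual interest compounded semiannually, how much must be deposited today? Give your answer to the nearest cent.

Periodic rate = 7.05%/2 = 0.03525; 46 periods.
P = 444,350/(1 + 0.03525)^46 ≈ 444,350/4.92131316527 ≈ 90,290.9417.

$90,290.94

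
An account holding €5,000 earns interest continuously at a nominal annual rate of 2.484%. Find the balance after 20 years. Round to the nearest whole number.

€8,217

A = P·e^(rt) = 5,000·e^(0.02484·20) = 5,000·e^0.4968.
e^0.4968 ≈ 1.643453795, so A ≈ 8,217.2690.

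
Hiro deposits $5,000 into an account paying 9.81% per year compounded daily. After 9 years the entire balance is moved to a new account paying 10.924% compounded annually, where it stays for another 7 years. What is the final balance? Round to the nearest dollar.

$24,977

Phase 1: 5,000·(1 + 0.0981/365)^3285 ≈ 12,088.0733.
Phase 2: 12,088.0733·(1 + 0.10924)^7 ≈ 24,976.7392.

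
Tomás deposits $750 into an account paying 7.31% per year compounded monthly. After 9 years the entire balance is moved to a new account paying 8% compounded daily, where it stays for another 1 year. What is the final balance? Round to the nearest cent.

$1,565.51

After 9 years at 7.31%: 750 × 1.926884109 ≈ 1,445.1631.
Then 1 years at 8%: 1,445.1631 × 1.083277572 ≈ 1,565.5128.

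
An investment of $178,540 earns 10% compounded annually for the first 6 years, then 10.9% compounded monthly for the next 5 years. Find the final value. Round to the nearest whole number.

$544,144

After 6 years at 10%: 178,540 × 1.771561 ≈ 316,294.5009.
Then 5 years at 10.9%: 316,294.5009 × 1.72037050765 ≈ 544,143.7311.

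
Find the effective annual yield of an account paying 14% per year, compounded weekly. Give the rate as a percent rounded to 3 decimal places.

15.006%

One year is 52 periods at 0.00269231 each: (1 + 0.00269231)^52 ≈ 1.150057.
EAR = 1.150057 − 1 ≈ 15.00574%.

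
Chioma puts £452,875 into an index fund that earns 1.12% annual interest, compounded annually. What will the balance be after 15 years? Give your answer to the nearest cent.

£535,222.38

Annual rate = 1.12% = 0.0112; years = 15.
A = 452,875·(1 + 0.0112)^15 ≈ 452,875·1.18183246003 ≈ 535,222.3753.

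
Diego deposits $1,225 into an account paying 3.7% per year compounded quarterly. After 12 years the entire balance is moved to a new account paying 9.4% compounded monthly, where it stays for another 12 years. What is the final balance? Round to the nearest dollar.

After 12 years at 3.7%: 1,225 × 1.555752072 ≈ 1,905.7963.
Then 12 years at 9.4%: 1,905.7963 × 3.075922749 ≈ 5,862.0822.

$5,862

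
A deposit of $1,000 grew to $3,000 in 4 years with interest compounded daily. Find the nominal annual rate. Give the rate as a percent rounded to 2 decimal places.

27.48%

(1 + r/365)^1460 = 3,000/1,000 = 3.
1 + r/365 = 3^(1/1460) ≈ 1.000753, so r/365 ≈ 0.000752757.
r ≈ 365·0.000752757 = 27.47564%.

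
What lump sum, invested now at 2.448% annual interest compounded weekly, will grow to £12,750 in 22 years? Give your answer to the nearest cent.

£7,441.69

Growth factor = (1 + 0.02448/52)^1144 ≈ 1.7133204495.
P = 12,750/1.7133204495 ≈ 7,441.6902.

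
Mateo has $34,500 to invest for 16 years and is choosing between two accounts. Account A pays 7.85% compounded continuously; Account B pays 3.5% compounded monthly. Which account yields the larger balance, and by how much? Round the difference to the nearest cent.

Account A, by $60,792.51

Account A growth factor: e^(0.0785·16) = e^1.256 ≈ 3.51134796722; balance ≈ 121,141.5049.
Account B growth factor: (1 + 0.035/12)^192 ≈ 1.7492461397; balance ≈ 60,348.9918.
Account A is larger by 60,792.5130.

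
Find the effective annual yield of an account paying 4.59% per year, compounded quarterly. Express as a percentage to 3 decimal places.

4.670%

One year is 4 periods at 0.011475 each: (1 + 0.011475)^4 ≈ 1.046696.
EAR = 1.046696 − 1 ≈ 4.66961%.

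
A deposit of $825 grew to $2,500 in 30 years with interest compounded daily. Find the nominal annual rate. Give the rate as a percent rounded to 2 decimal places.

3.70%

(1 + r/365)^10950 = 2,500/825 = 3.0303.
1 + r/365 = 3.0303^(1/10950) ≈ 1.000101, so r/365 ≈ 0.000101253.
r ≈ 365·0.000101253 = 3.69573%.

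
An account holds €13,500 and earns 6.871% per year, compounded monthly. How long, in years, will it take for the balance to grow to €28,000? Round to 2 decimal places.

10.65 years

(1 + 0.00572583)^(12t) = 28,000/13,500 = 2.0741.
12t·ln(1 + 0.00572583) = ln(2.0741); 12t = 0.72951/0.0057095 ≈ 127.7720.
t ≈ 10.6477 years.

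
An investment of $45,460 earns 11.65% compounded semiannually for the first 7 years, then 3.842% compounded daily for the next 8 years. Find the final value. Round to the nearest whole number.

$136,566

Phase 1: 45,460·(1 + 0.05825)^14 ≈ 100,430.4275.
Phase 2: 100,430.4275·(1 + 0.03842/365)^2920 ≈ 136,566.1413.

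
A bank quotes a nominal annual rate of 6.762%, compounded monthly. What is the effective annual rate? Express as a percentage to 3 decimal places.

6.976%

EAR = (1 + 6.762%/12)^12 − 1 = (1 + 0.005635)^12 − 1.
(1 + 0.005635)^12 ≈ 1.069756, so EAR ≈ 6.97556%.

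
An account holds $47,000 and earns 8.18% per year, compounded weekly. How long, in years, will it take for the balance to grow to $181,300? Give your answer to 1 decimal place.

(1 + 0.00157308)^(52t) = 181,300/47,000 = 3.8574.
52t·ln(1 + 0.00157308) = ln(3.8574); 52t = 1.35/0.00157184 ≈ 858.8690.
t ≈ 16.5167 years.

16.5 years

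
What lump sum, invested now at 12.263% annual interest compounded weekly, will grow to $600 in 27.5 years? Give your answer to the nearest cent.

Growth factor = (1 + 0.12263/52)^1430 ≈ 29.0307268.
P = 600/29.0307268 ≈ 20.6678.

$20.67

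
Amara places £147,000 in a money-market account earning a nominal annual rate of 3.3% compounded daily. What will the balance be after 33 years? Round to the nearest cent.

Growth factor = (1 + 0.033/365)^12045 ≈ 2.97115502405.
A ≈ 147,000 × 2.97115502405 ≈ 436,759.7885.

£436,759.79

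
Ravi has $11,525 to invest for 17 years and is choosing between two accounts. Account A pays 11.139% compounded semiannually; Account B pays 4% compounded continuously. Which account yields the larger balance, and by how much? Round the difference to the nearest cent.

Account A growth factor: (1 + 0.055695)^34 ≈ 6.3140468207; balance ≈ 72,769.3896.
Account B growth factor: e^(0.04·17) = e^0.68 ≈ 1.9738777322; balance ≈ 22,748.9409.
Account A is larger by 50,020.4487.

Account A, by $50,020.45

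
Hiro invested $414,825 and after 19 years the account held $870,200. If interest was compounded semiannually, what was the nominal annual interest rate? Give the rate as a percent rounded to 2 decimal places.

3.94%

(1 + r/2)^38 = 870,200/414,825 = 2.09775.
1 + r/2 = 2.09775^(1/38) ≈ 1.019688, so r/2 ≈ 0.0196878.
r ≈ 2·0.0196878 = 3.93756%.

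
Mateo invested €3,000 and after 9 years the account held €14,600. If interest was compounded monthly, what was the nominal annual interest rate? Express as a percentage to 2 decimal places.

(1 + r/12)^108 = 14,600/3,000 = 4.86667.
1 + r/12 = 4.86667^(1/108) ≈ 1.01476, so r/12 ≈ 0.0147598.
r ≈ 12·0.0147598 = 17.71176%.

17.71%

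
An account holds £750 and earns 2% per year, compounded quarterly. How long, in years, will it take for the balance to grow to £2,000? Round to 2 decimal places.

(1 + 0.005)^(4t) = 2,000/750 = 2.6667.
4t·ln(1 + 0.005) = ln(2.6667); 4t = 0.98083/0.00498754 ≈ 196.6559.
t ≈ 49.1640 years.

49.16 years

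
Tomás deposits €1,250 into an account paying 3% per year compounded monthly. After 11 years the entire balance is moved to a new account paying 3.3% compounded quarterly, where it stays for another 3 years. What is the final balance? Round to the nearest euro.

€1,918

After 11 years at 3%: 1,250 × 1.390395427 ≈ 1,737.9943.
Then 3 years at 3.3%: 1,737.9943 × 1.103617982 ≈ 1,918.0817.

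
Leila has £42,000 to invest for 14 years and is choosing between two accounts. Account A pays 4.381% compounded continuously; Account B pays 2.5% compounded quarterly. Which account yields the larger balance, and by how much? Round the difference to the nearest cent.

Account A, by £18,020.77

A: e^(0.04381·14) = e^0.61334 ≈ 1.8465887167, so 42,000 × 1.8465887167 ≈ 77,556.7261.
B: (1 + 0.00625)^56 ≈ 1.4175227219, so 42,000 × 1.4175227219 ≈ 59,535.9543.
Difference ≈ 18,020.7718 in favor of A.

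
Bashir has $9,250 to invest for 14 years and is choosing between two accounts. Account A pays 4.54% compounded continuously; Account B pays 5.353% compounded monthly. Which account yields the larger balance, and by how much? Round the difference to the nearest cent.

A: e^(0.0454·14) = e^0.6356 ≈ 1.8881546945, so 9,250 × 1.8881546945 ≈ 17,465.4309.
B: (1 + 0.05353/12)^168 ≈ 2.1122493778, so 9,250 × 2.1122493778 ≈ 19,538.3067.
Difference ≈ 2,072.8758 in favor of B.

Account B, by $2,072.88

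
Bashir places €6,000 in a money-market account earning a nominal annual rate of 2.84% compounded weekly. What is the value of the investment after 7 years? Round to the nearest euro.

Periodic rate = 2.84%/52 = 0.000546154; periods = 52·7 = 364.
A = 6,000·(1 + 0.0284/52)^364 ≈ 6,000·1.219871752 ≈ 7,319.2305.

€7,319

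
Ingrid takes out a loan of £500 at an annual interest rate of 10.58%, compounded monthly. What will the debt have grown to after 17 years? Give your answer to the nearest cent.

Growth factor = (1 + 0.1058/12)^204 ≈ 5.993751258.
A ≈ 500 × 5.993751258 ≈ 2,996.8756.

£2,996.88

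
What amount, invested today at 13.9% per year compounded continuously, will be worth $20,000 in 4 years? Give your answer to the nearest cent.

$11,469.97

P = A·e^(−rt) = 20,000·e^(−0.556).
e^(−0.556) ≈ 0.57349847588, so P ≈ 11,469.9695.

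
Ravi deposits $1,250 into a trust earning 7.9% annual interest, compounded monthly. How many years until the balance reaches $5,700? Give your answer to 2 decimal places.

19.27 years

We need (1 + 0.00658333)^(12t) = 4.56, so 12t = ln 4.56 / ln 1.006583 ≈ 231.2372.
t ≈ 231.2372/12 = 19.2698 years.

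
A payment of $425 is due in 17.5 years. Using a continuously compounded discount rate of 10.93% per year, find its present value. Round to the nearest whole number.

$63

P = A·e^(−rt) = 425·e^(−1.91275).
e^(−1.91275) ≈ 0.147673725, so P ≈ 62.7613.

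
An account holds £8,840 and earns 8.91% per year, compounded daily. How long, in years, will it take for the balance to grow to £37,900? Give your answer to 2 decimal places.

(1 + 0.00024411)^(365t) = 37,900/8,840 = 4.2873.
365t·ln(1 + 0.00024411) = ln(4.2873); 365t = 1.4557/0.00024408 ≈ 5963.8866.
t ≈ 16.3394 years.

16.34 years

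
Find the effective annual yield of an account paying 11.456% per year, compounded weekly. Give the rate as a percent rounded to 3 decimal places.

12.124%

One year is 52 periods at 0.00220308 each: (1 + 0.00220308)^52 ≈ 1.121239.
EAR = 1.121239 − 1 ≈ 12.12386%.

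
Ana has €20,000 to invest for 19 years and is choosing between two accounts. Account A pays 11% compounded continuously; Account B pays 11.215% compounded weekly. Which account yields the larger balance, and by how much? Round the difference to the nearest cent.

Account A growth factor: e^(0.11·19) = e^2.09 ≈ 8.08491516431; balance ≈ 161,698.3033.
Account B growth factor: (1 + 0.11215/52)^988 ≈ 8.40272000589; balance ≈ 168,054.4001.
Account B is larger by 6,356.0968.

Account B, by €6,356.10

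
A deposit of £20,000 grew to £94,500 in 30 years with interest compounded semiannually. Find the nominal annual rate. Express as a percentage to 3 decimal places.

5.244%

(1 + r/2)^60 = 94,500/20,000 = 4.725.
1 + r/2 = 4.725^(1/60) ≈ 1.026219, so r/2 ≈ 0.026219.
r ≈ 2·0.026219 = 5.24379%.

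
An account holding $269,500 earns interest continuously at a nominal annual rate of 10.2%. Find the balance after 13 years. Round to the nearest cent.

$1,014,923.37

A = P·e^(rt) = 269,500·e^(0.102·13) = 269,500·e^1.326.
e^1.326 ≈ 3.765949422075, so A ≈ 1,014,923.3692.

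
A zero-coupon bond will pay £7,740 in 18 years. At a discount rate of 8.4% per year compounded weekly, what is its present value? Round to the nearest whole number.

Growth factor = (1 + 0.084/52)^936 ≈ 4.530263397.
P = 7,740/4.530263397 ≈ 1,708.5099.

£1,709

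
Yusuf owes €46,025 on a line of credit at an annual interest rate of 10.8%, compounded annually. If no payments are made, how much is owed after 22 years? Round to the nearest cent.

€439,408.57

Growth factor = (1 + 0.108)^22 ≈ 9.54717160062.
A ≈ 46,025 × 9.54717160062 ≈ 439,408.5729.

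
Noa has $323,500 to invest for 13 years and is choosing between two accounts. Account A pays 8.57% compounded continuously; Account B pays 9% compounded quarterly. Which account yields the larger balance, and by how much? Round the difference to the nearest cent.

Account B, by $43,236.98

A: e^(0.0857·13) = e^1.1141 ≈ 3.04682480253, so 323,500 × 3.04682480253 ≈ 985,647.8236.
B: (1 + 0.0225)^52 ≈ 3.180478523663, so 323,500 × 3.180478523663 ≈ 1,028,884.8024.
Difference ≈ 43,236.9788 in favor of B.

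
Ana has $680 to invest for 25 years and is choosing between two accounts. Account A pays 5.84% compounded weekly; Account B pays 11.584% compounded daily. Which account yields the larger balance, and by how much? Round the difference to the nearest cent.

A: (1 + 0.0584/52)^1300 ≈ 4.302433389, so 680 × 4.302433389 ≈ 2,925.6547.
B: (1 + 0.11584/365)^9125 ≈ 18.093279042, so 680 × 18.093279042 ≈ 12,303.4297.
Difference ≈ 9,377.7750 in favor of B.

Account B, by $9,377.78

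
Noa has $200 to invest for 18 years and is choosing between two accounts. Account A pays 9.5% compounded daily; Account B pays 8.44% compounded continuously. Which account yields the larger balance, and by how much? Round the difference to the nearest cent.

Account A, by $191.83

Account A growth factor: (1 + 0.095/365)^6570 ≈ 5.527731445; balance ≈ 1,105.5463.
Account B growth factor: e^(0.0844·18) = e^1.5192 ≈ 4.56856888; balance ≈ 913.7138.
Account A is larger by 191.8325.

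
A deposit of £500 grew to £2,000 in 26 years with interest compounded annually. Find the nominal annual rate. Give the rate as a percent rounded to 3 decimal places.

5.477%

The 26-period growth factor is 2,000/500 = 4.
r = 4^(1/26) − 1 ≈ 0.0547661, i.e. 5.47661%.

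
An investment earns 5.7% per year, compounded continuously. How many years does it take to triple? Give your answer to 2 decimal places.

e^(0.057t) = 3, so 0.057t = ln 3 ≈ 1.0986.
t ≈ 1.0986/0.057 ≈ 19.2739.

19.27 years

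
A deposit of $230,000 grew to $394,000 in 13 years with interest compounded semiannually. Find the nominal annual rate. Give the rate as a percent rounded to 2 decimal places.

(1 + r/2)^26 = 394,000/230,000 = 1.71304.
1 + r/2 = 1.71304^(1/26) ≈ 1.020919, so r/2 ≈ 0.0209185.
r ≈ 2·0.0209185 = 4.18371%.

4.18%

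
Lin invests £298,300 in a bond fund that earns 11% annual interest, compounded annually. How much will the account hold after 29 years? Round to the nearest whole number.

Annual rate = 11% = 0.11; years = 29.
A = 298,300·(1 + 0.11)^29 ≈ 298,300·20.62369060533 ≈ 6,152,046.9076.

£6,152,047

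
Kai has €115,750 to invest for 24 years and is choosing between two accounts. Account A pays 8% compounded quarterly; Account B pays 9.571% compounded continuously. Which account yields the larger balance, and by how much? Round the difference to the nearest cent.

Account B, by €376,392.30

Account A growth factor: (1 + 0.02)^96 ≈ 6.69293317953; balance ≈ 774,707.0155.
Account B growth factor: e^(0.09571·24) = e^2.29704 ≈ 9.944702526567; balance ≈ 1,151,099.3175.
Account B is larger by 376,392.3019.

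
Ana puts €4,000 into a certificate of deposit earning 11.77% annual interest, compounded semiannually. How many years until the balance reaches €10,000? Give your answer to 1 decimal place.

8.0 years

(1 + 0.05885)^(2t) = 10,000/4,000 = 2.5.
2t·ln(1 + 0.05885) = ln(2.5); 2t = 0.91629/0.0571834 ≈ 16.0237.
t ≈ 8.0119 years.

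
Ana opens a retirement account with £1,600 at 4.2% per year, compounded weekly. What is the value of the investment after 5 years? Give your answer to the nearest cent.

Periodic rate = 4.2%/52 = 0.000807692; periods = 52·5 = 260.
A = 1,600·(1 + 0.042/52)^260 ≈ 1,600·1.233573495 ≈ 1,973.7176.

£1,973.72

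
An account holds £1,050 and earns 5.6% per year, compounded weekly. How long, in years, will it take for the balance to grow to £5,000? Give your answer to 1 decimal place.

(1 + 0.00107692)^(52t) = 5,000/1,050 = 4.7619.
52t·ln(1 + 0.00107692) = ln(4.7619); 52t = 1.5606/0.00107634 ≈ 1449.9531.
t ≈ 27.8837 years.

27.9 years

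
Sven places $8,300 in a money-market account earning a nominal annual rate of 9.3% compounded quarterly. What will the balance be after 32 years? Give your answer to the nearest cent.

Growth factor = (1 + 0.02325)^128 ≈ 18.9524091992.
A ≈ 8,300 × 18.9524091992 ≈ 157,304.9964.

$157,305.00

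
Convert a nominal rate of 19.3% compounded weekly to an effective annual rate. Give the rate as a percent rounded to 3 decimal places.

EAR = (1 + 19.3%/52)^52 − 1 = (1 + 0.00371154)^52 − 1.
(1 + 0.00371154)^52 ≈ 1.21245, so EAR ≈ 21.24495%.

21.245%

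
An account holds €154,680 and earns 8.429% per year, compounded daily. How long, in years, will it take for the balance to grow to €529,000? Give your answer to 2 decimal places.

14.59 years

(1 + 0.000230932)^(365t) = 529,000/154,680 = 3.42.
365t·ln(1 + 0.000230932) = ln(3.42); 365t = 1.2296/0.000230905 ≈ 5325.2670.
t ≈ 14.5898 years.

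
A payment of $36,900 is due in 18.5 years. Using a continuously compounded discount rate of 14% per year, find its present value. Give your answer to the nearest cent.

P = A·e^(−rt) = 36,900·e^(−2.59).
e^(−2.59) ≈ 0.075020040085, so P ≈ 2,768.2395.

$2,768.24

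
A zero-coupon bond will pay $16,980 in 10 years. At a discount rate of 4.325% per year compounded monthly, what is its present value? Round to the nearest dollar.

$11,027

Growth factor = (1 + 0.04325/12)^120 ≈ 1.5399076801.
P = 16,980/1.5399076801 ≈ 11,026.6351.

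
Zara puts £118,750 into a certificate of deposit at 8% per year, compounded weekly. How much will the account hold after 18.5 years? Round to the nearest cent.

Growth factor = (1 + 0.08/52)^962 ≈ 4.38795244467.
A ≈ 118,750 × 4.38795244467 ≈ 521,069.3528.

£521,069.35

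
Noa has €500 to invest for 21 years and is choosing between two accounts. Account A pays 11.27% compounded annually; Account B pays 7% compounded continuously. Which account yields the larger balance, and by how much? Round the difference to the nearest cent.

Account A growth factor: (1 + 0.1127)^21 ≈ 9.417591512; balance ≈ 4,708.7958.
Account B growth factor: e^(0.07·21) = e^1.47 ≈ 4.349235141; balance ≈ 2,174.6176.
Account A is larger by 2,534.1782.

Account A, by €2,534.18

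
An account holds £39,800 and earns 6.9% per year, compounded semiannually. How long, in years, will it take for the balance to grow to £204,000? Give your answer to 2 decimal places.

(1 + 0.0345)^(2t) = 204,000/39,800 = 5.1256.
2t·ln(1 + 0.0345) = ln(5.1256); 2t = 1.6343/0.0339182 ≈ 48.1822.
t ≈ 24.0911 years.

24.09 years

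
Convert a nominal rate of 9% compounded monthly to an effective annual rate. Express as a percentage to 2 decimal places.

9.38%

One year is 12 periods at 0.0075 each: (1 + 0.0075)^12 ≈ 1.093807.
EAR = 1.093807 − 1 ≈ 9.38069%.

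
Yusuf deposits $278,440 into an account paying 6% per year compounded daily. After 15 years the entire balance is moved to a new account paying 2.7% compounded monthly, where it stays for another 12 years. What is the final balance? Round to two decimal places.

$946,494.04

After 15 years at 6%: 278,440 × 2.45942119458 ≈ 684,801.2374.
Then 12 years at 2.7%: 684,801.2374 × 1.38214417843 ≈ 946,494.0437.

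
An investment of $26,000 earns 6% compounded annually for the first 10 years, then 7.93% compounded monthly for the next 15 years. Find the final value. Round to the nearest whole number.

After 10 years at 6%: 26,000 × 1.79084769654 ≈ 46,562.0401.
Then 15 years at 7.93%: 46,562.0401 × 3.27260702809 ≈ 152,379.2597.

$152,379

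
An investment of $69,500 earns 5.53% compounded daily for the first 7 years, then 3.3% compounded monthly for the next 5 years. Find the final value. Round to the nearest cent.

$120,683.45

Phase 1: 69,500·(1 + 0.0553/365)^2555 ≈ 102,349.9099.
Phase 2: 102,349.9099·(1 + 0.00275)^60 ≈ 120,683.4463.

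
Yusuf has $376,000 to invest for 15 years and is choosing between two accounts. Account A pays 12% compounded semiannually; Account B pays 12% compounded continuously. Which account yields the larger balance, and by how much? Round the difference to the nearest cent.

Account B, by $115,114.77

Account A growth factor: (1 + 0.06)^30 ≈ 5.743491172913; balance ≈ 2,159,552.6810.
Account B growth factor: e^(0.12·15) = e^1.8 ≈ 6.049647464413; balance ≈ 2,274,667.4466.
Account B is larger by 115,114.7656.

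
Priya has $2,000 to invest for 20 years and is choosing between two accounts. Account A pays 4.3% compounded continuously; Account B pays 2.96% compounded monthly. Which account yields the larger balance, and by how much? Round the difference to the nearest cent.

Account A, by $1,113.76

Account A growth factor: e^(0.043·20) = e^0.86 ≈ 2.363160694; balance ≈ 4,726.3214.
Account B growth factor: (1 + 0.0296/12)^240 ≈ 1.80628286; balance ≈ 3,612.5657.
Account A is larger by 1,113.7557.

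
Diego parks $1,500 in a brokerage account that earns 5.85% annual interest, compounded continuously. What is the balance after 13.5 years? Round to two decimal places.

A = P·e^(rt) = 1,500·e^(0.0585·13.5) = 1,500·e^0.78975.
e^0.78975 ≈ 2.202845646, so A ≈ 3,304.2685.

$3,304.27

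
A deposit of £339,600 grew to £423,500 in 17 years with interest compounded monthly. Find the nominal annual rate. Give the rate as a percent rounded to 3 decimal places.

(1 + r/12)^204 = 423,500/339,600 = 1.24706.
1 + r/12 = 1.24706^(1/204) ≈ 1.001083, so r/12 ≈ 0.00108287.
r ≈ 12·0.00108287 = 1.29944%.

1.299%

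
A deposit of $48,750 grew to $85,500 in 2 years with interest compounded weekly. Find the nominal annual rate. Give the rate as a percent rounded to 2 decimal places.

(1 + r/52)^104 = 85,500/48,750 = 1.75385.
1 + r/52 = 1.75385^(1/104) ≈ 1.005417, so r/52 ≈ 0.00541665.
r ≈ 52·0.00541665 = 28.16657%.

28.17%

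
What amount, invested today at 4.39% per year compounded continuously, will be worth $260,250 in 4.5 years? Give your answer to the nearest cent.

$213,597.35

P = A·e^(−rt) = 260,250·e^(−0.19755).
e^(−0.19755) ≈ 0.820739102647, so P ≈ 213,597.3515.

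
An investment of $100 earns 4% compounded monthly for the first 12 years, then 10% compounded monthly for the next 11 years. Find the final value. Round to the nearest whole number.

Phase 1: 100·(1 + 0.04/12)^144 ≈ 161.4785.
Phase 2: 161.4785·(1 + 0.1/12)^132 ≈ 482.9021.

$483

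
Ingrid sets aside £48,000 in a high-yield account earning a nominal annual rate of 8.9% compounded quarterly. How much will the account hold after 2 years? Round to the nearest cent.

£57,239.81

Periodic rate = 8.9%/4 = 0.02225; periods = 4·2 = 8.
A = 48,000·(1 + 0.02225)^8 ≈ 48,000·1.1924960628 ≈ 57,239.8110.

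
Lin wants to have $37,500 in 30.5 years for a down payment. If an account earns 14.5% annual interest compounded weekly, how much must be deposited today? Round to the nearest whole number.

$453

Growth factor = (1 + 0.145/52)^1586 ≈ 82.793160301.
P = 37,500/82.793160301 ≈ 452.9360.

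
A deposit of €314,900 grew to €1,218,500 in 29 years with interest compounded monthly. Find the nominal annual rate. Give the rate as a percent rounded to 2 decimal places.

4.68%

The 348-period growth factor is 1,218,500/314,900 = 3.86948.
r/12 = 3.86948^(1/348) − 1 ≈ 0.00389585, so r ≈ 12·0.00389585 = 4.67502%.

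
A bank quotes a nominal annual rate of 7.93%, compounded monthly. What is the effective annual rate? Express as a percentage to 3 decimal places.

8.225%

EAR = (1 + 7.93%/12)^12 − 1 = (1 + 0.00660833)^12 − 1.
(1 + 0.00660833)^12 ≈ 1.082247, so EAR ≈ 8.22467%.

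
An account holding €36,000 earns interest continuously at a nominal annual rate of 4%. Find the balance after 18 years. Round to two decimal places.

€73,959.60

A = P·e^(rt) = 36,000·e^(0.04·18) = 36,000·e^0.72.
e^0.72 ≈ 2.0544332106, so A ≈ 73,959.5956.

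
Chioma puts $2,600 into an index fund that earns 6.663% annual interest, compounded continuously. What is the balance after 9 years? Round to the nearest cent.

$4,735.95

A = P·e^(rt) = 2,600·e^(0.06663·9) = 2,600·e^0.59967.
e^0.59967 ≈ 1.8215176, so A ≈ 4,735.9458.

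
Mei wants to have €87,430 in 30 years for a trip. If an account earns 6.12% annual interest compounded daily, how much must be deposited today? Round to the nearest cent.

Growth factor = (1 + 0.0612/365)^10950 ≈ 6.2704372873.
P = 87,430/6.2704372873 ≈ 13,943.2062.

€13,943.21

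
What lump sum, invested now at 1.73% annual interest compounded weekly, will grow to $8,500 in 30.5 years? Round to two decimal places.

Periodic rate = 1.73%/52 = 0.000332692; 1586 periods.
P = 8,500/(1 + 0.0173/52)^1586 ≈ 8,500/1.694795775 ≈ 5,015.3535.

$5,015.35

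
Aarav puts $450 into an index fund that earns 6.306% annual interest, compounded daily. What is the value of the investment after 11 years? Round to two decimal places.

Periodic rate = 6.306%/365 = 0.000172767; periods = 365·11 = 4015.
A = 450·(1 + 0.06306/365)^4015 ≈ 450·2.00090602 ≈ 900.4077.

$900.41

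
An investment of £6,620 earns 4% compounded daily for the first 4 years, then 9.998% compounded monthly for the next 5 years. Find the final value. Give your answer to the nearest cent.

£12,780.44

Phase 1: 6,620·(1 + 0.04/365)^1460 ≈ 7,768.5739.
Phase 2: 7,768.5739·(1 + 0.09998/12)^60 ≈ 12,780.4364.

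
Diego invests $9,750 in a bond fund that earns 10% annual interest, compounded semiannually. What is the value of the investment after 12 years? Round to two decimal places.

Growth factor = (1 + 0.05)^24 ≈ 3.2250999437.
A ≈ 9,750 × 3.2250999437 ≈ 31,444.7245.

$31,444.72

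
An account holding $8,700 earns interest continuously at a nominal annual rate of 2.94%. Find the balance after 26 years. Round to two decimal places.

A = P·e^(rt) = 8,700·e^(0.0294·26) = 8,700·e^0.7644.
e^0.7644 ≈ 2.1477053648, so A ≈ 18,685.0367.

$18,685.04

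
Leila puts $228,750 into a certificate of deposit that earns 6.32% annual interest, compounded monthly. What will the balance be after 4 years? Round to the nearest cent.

Growth factor = (1 + 0.0632/12)^48 ≈ 1.28677182599.
A ≈ 228,750 × 1.28677182599 ≈ 294,349.0552.

$294,349.06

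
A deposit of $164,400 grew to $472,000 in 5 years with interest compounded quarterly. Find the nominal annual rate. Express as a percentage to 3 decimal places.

21.660%

(1 + r/4)^20 = 472,000/164,400 = 2.87105.
1 + r/4 = 2.87105^(1/20) ≈ 1.054149, so r/4 ≈ 0.054149.
r ≈ 4·0.054149 = 21.65961%.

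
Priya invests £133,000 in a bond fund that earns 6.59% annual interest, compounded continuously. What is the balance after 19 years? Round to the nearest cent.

£465,191.49

A = P·e^(rt) = 133,000·e^(0.0659·19) = 133,000·e^1.2521.
e^1.2521 ≈ 3.49768037927, so A ≈ 465,191.4904.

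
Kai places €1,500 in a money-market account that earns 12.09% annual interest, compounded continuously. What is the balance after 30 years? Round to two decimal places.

€56,399.77

A = P·e^(rt) = 1,500·e^(0.1209·30) = 1,500·e^3.627.
e^3.627 ≈ 37.599847705, so A ≈ 56,399.7716.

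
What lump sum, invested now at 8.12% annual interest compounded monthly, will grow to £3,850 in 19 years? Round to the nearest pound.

£827

Growth factor = (1 + 0.0812/12)^228 ≈ 4.65342553.
P = 3,850/4.65342553 ≈ 827.3475.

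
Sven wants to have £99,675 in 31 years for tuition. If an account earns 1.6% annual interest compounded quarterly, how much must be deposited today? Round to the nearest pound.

£60,758

Growth factor = (1 + 0.004)^124 ≈ 1.6405156898.
P = 99,675/1.6405156898 ≈ 60,758.3339.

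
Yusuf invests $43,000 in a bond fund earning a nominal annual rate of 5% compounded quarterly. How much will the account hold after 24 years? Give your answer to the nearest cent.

$141,707.07

Periodic rate = 5%/4 = 0.0125; periods = 4·24 = 96.
A = 43,000·(1 + 0.0125)^96 ≈ 43,000·3.2955132425 ≈ 141,707.0694.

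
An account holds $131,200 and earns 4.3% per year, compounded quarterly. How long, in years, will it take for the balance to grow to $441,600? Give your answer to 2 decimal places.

We need (1 + 0.01075)^(4t) = 3.3659, so 4t = ln 3.3659 / ln 1.01075 ≈ 113.5064.
t ≈ 113.5064/4 = 28.3766 years.

28.38 years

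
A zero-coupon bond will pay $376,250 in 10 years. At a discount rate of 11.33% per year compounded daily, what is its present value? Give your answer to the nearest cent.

Periodic rate = 11.33%/365 = 0.000310411; 3650 periods.
P = 376,250/(1 + 0.1133/365)^3650 ≈ 376,250/3.10441157501 ≈ 121,198.4915.

$121,198.49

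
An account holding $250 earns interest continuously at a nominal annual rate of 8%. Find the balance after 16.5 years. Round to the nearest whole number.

A = P·e^(rt) = 250·e^(0.08·16.5) = 250·e^1.32.
e^1.32 ≈ 3.74342138, so A ≈ 935.8553.

$936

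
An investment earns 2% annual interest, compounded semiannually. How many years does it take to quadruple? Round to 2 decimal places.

69.66 years

(1 + 0.01)^(2t) = 4.
2t = ln 4 / ln(1 + 0.01) ≈ 1.3863/0.00995033 ≈ 139.3214.
t ≈ 69.6607.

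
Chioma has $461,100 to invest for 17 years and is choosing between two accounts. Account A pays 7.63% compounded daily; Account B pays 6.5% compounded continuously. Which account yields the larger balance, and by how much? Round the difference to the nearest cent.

Account A growth factor: (1 + 0.0763/365)^6205 ≈ 3.658175205273; balance ≈ 1,686,784.5872.
Account B growth factor: e^(0.065·17) = e^1.105 ≈ 3.019224468807; balance ≈ 1,392,164.4026.
Account A is larger by 294,620.1846.

Account A, by $294,620.18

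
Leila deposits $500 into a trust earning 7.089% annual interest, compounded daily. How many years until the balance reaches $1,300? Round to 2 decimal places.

13.48 years

(1 + 0.000194219)^(365t) = 1,300/500 = 2.6.
365t·ln(1 + 0.000194219) = ln(2.6); 365t = 0.95551/0.0001942 ≈ 4920.2362.
t ≈ 13.4801 years.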